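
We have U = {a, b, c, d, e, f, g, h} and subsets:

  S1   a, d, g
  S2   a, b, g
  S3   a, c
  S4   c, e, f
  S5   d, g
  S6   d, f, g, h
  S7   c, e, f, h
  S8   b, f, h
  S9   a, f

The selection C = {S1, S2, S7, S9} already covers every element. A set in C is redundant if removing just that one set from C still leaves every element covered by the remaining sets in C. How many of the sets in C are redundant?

Drop S1: d uncovered — not redundant.
Drop S2: b uncovered — not redundant.
Drop S7: c, e, h uncovered — not redundant.
Drop S9: the rest still cover every element — redundant.
1 redundant: S9.

1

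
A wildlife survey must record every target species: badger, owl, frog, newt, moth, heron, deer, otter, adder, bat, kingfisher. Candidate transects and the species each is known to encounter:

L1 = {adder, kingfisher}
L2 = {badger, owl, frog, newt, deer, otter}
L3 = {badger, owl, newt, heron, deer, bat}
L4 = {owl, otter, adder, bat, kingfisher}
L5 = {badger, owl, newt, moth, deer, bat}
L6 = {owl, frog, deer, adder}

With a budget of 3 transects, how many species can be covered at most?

10

Choosing L1, L2, L3 covers {badger, owl, frog, newt, heron, deer, otter, adder, bat, kingfisher} — 10 species.
No choice of 3 transects does better; here moth is left uncovered.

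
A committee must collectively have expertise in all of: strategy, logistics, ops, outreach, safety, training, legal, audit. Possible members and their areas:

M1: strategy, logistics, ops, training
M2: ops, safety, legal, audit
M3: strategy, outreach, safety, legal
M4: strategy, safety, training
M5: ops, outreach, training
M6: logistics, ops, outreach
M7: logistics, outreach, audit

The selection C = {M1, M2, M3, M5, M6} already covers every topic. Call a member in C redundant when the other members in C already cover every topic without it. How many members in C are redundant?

4

Drop M1: the rest still cover every topic — redundant.
Drop M2: audit uncovered — not redundant.
Drop M3: the rest still cover every topic — redundant.
Drop M5: the rest still cover every topic — redundant.
Drop M6: the rest still cover every topic — redundant.
4 redundant: M1, M3, M5, M6.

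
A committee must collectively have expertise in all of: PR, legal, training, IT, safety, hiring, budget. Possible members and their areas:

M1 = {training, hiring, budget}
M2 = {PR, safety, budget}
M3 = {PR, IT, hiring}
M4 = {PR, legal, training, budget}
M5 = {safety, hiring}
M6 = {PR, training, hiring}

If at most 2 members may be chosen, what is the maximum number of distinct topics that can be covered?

6

Choosing M3, M4 covers {PR, legal, training, IT, hiring, budget} — 6 topics.
No choice of 2 members does better; here safety is left uncovered.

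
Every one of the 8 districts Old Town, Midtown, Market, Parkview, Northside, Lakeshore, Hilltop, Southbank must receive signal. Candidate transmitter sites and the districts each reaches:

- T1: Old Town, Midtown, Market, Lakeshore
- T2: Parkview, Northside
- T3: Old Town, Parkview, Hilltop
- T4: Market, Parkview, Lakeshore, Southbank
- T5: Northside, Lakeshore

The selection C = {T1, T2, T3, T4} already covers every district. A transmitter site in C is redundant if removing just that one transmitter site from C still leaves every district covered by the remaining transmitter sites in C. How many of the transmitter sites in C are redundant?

0

Drop T1: Midtown uncovered — not redundant.
Drop T2: Northside uncovered — not redundant.
Drop T3: Hilltop uncovered — not redundant.
Drop T4: Southbank uncovered — not redundant.
None of the transmitter sites in C is redundant.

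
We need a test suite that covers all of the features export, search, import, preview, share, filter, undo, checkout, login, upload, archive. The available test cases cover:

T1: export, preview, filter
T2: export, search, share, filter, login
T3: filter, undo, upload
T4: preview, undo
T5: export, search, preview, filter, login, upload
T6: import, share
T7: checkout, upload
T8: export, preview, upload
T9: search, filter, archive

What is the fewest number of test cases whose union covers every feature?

5

T2, T4, T6, T7, T9 together cover {export, search, import, preview, share, filter, undo, checkout, login, upload, archive} — every feature.
No 4 of the 9 test cases cover everything (all 126 size-4 selections fall short), so 5 is minimum.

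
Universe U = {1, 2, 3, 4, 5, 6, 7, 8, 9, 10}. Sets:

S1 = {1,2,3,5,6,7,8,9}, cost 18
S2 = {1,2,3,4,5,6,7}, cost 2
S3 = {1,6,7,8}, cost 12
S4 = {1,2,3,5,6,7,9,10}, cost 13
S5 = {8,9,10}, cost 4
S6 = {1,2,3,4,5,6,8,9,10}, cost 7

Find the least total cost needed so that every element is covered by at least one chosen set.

S2, S5 cover every element at cost 2 + 4 = 6.
Any cover uses at least 2 sets; among all covering selections none totals below 6.

6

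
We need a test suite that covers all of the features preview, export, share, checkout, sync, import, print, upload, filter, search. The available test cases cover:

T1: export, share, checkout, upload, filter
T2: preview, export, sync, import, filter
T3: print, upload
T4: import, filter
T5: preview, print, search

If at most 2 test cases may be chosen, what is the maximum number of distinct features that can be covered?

Choosing T1, T2 covers {preview, export, share, checkout, sync, import, upload, filter} — 8 features.
No choice of 2 test cases does better; here print, search are left uncovered.

8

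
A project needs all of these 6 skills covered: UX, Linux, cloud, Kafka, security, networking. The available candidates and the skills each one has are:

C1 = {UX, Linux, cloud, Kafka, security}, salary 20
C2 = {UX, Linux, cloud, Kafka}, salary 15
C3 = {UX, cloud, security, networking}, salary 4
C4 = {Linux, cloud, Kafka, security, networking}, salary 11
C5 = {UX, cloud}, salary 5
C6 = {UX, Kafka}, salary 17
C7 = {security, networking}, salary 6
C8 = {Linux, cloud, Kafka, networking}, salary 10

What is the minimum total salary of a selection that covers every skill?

C3, C8 cover every skill at salary 4 + 10 = 14.
Any cover uses at least 2 candidates; among all covering selections none totals below 14.

14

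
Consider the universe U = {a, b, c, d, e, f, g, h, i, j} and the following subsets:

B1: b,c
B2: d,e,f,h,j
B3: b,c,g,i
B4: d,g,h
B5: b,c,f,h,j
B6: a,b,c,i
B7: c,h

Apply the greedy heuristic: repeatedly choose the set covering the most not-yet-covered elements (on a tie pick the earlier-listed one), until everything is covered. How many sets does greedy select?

Pick 1: B2 covers 5 new elements (d, e, f, h, j).
Pick 2: B3 covers 4 new elements (b, c, g, i).
Pick 3: B6 covers 1 new elements (a).
Greedy uses 3 sets.

3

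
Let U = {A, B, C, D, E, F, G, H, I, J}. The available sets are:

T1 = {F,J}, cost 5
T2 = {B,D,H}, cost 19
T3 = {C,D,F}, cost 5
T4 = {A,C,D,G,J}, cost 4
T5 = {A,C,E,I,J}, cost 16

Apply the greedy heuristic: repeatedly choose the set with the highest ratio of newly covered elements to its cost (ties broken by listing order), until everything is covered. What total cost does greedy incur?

44

Pick 1: T4 adds 5 new (A, C, D, G, J) at cost 4 (ratio 5/4).
Pick 2: T1 adds 1 new (F) at cost 5 (ratio 1/5).
Pick 3: T5 adds 2 new (E, I) at cost 16 (ratio 2/16).
Pick 4: T2 adds 2 new (B, H) at cost 19 (ratio 2/19).
Greedy total cost: 4 + 5 + 16 + 19 = 44.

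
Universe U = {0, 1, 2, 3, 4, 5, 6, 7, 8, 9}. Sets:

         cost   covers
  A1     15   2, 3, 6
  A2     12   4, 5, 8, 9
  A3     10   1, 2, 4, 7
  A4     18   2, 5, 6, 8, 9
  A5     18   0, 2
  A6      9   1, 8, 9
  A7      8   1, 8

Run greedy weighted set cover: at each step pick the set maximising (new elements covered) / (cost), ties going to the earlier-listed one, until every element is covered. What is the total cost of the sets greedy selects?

Pick 1: A3 adds 4 new (1, 2, 4, 7) at cost 10 (ratio 4/10).
Pick 2: A2 adds 3 new (5, 8, 9) at cost 12 (ratio 3/12).
Pick 3: A1 adds 2 new (3, 6) at cost 15 (ratio 2/15).
Pick 4: A5 adds 1 new (0) at cost 18 (ratio 1/18).
Greedy total cost: 10 + 12 + 15 + 18 = 55.

55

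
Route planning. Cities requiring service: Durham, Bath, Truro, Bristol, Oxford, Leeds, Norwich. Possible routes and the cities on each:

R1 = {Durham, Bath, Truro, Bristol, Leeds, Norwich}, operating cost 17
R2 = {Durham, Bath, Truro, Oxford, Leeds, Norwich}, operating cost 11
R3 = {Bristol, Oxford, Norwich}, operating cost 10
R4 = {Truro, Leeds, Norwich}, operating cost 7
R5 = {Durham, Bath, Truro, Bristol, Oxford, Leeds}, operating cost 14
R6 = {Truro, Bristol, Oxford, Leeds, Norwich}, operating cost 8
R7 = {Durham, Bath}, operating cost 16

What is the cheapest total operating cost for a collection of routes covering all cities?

R2, R6 cover every city at operating cost 11 + 8 = 19.
Any cover uses at least 2 routes; among all covering selections none totals below 19.

19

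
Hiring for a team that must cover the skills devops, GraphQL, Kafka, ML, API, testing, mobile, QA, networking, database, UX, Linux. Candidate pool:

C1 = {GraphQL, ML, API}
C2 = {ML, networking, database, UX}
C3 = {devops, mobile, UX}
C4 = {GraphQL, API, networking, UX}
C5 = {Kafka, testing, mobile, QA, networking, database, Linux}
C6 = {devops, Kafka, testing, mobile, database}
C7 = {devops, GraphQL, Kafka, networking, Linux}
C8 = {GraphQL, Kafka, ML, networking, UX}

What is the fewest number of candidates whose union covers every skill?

3

C1, C3, C5 together cover {devops, GraphQL, Kafka, ML, API, testing, mobile, QA, networking, database, UX, Linux} — every skill.
No 2 of the 8 candidates cover everything (all 28 pairs fall short), so 3 is minimum.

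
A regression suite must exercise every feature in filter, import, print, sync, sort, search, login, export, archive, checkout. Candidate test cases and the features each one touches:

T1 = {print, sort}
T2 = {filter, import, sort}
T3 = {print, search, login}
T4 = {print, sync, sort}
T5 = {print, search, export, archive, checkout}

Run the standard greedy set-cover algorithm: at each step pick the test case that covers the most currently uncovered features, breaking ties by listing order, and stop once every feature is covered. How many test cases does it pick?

4

Pick 1: T5 covers 5 new features (print, search, export, archive, checkout).
Pick 2: T2 covers 3 new features (filter, import, sort).
Pick 3: T3 covers 1 new features (login).
Pick 4: T4 covers 1 new features (sync).
Greedy uses 4 test cases.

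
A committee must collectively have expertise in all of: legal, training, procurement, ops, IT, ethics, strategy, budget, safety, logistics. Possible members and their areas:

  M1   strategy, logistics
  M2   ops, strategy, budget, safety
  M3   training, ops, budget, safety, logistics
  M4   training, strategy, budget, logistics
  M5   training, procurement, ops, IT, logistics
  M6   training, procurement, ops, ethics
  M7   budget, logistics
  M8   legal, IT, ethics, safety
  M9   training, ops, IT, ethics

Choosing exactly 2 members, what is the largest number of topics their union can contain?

8

Choosing M2, M5 covers {training, procurement, ops, IT, strategy, budget, safety, logistics} — 8 topics.
No choice of 2 members does better; here legal, ethics are left uncovered.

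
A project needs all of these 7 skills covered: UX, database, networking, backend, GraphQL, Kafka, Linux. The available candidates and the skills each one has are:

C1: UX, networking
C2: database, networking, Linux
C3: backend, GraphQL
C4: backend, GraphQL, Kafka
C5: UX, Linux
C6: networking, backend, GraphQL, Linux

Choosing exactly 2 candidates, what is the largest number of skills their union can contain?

Choosing C2, C4 covers {database, networking, backend, GraphQL, Kafka, Linux} — 6 skills.
No choice of 2 candidates does better; here UX is left uncovered.

6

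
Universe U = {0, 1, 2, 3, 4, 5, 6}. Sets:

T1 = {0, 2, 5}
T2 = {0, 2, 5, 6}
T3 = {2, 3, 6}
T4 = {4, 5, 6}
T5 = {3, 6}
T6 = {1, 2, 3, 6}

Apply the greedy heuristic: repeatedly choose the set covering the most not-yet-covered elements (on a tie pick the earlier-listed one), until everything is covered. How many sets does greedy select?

Pick 1: T2 covers 4 new elements (0, 2, 5, 6).
Pick 2: T6 covers 2 new elements (1, 3).
Pick 3: T4 covers 1 new elements (4).
Greedy uses 3 sets.

3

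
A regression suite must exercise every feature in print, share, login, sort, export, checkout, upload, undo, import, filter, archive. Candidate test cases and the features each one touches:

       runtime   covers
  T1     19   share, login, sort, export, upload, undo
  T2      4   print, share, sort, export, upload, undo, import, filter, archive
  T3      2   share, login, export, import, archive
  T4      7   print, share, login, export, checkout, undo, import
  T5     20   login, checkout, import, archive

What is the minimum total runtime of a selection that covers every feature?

11

T2, T4 cover every feature at runtime 4 + 7 = 11.
Any cover uses at least 2 test cases; among all covering selections none totals below 11.
Greedy by coverage-per-runtime would pick T3, T2, T4 for 13 — worse than the optimum 11.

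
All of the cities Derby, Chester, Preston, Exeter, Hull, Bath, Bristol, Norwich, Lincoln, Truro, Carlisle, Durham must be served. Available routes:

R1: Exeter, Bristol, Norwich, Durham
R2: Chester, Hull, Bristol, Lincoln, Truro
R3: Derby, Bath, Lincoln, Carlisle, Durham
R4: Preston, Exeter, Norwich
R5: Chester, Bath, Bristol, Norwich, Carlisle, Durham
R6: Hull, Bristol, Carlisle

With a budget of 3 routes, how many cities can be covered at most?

Choosing R2, R3, R4 covers {Derby, Chester, Preston, Exeter, Hull, Bath, Bristol, Norwich, Lincoln, Truro, Carlisle, Durham} — 12 cities.
That is all 12 cities.

12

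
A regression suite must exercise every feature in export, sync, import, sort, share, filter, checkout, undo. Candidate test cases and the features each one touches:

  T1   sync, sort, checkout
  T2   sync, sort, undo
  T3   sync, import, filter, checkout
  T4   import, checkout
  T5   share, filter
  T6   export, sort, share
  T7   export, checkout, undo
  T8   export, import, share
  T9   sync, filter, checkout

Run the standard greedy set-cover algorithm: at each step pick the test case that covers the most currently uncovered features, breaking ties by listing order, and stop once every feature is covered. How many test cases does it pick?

3

Pick 1: T3 covers 4 new features (sync, import, filter, checkout).
Pick 2: T6 covers 3 new features (export, sort, share).
Pick 3: T2 covers 1 new features (undo).
Greedy uses 3 test cases.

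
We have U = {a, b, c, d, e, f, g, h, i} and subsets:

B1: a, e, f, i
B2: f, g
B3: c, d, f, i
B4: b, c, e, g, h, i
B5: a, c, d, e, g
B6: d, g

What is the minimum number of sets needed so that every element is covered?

B1, B3, B4 together cover {a, b, c, d, e, f, g, h, i} — every element.
No 2 of the 6 sets cover everything (all 15 pairs fall short), so 3 is minimum.

3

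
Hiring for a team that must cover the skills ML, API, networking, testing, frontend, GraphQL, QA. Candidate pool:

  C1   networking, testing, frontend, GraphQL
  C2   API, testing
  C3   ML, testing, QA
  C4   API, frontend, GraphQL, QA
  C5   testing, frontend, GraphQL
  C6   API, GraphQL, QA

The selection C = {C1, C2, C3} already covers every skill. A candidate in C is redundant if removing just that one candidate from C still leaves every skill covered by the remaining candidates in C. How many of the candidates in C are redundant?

0

Drop C1: networking, frontend, GraphQL uncovered — not redundant.
Drop C2: API uncovered — not redundant.
Drop C3: ML, QA uncovered — not redundant.
None of the candidates in C is redundant.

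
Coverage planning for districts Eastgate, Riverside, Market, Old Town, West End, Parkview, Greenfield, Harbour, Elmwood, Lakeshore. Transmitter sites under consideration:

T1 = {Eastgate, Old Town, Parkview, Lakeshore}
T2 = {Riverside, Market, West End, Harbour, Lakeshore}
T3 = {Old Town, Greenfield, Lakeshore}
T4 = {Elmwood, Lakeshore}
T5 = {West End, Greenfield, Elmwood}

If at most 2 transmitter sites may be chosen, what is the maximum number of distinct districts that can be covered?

Choosing T1, T2 covers {Eastgate, Riverside, Market, Old Town, West End, Parkview, Harbour, Lakeshore} — 8 districts.
No choice of 2 transmitter sites does better; here Greenfield, Elmwood are left uncovered.

8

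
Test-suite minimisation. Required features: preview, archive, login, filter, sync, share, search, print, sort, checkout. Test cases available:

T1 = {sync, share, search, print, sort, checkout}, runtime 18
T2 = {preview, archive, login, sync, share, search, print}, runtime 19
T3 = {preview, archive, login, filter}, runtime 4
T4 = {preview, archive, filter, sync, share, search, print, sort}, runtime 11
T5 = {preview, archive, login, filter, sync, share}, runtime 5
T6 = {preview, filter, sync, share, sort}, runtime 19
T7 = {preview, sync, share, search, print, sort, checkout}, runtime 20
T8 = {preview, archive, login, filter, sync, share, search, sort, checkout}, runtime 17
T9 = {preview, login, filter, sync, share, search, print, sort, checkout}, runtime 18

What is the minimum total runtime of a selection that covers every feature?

22

T1, T3 cover every feature at runtime 18 + 4 = 22.
Any cover uses at least 2 test cases; among all covering selections none totals below 22.
Greedy by coverage-per-runtime would pick T5, T4, T8 for 33 — worse than the optimum 22.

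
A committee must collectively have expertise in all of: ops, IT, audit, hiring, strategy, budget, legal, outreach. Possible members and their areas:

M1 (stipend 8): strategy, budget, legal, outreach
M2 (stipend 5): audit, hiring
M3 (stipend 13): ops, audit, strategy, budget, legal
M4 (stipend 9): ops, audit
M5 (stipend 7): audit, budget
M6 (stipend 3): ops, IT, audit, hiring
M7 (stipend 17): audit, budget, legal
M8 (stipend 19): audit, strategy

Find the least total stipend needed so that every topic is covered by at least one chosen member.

M1, M6 cover every topic at stipend 8 + 3 = 11.
Any cover uses at least 2 members; among all covering selections none totals below 11.

11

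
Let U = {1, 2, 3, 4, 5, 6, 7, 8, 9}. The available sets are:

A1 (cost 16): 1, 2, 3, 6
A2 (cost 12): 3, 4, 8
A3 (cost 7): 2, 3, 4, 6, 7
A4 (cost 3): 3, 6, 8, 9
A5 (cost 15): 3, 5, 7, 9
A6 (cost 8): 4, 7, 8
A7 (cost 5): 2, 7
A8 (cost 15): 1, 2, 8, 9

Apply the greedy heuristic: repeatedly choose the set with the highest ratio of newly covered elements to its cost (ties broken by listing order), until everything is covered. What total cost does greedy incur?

Pick 1: A4 adds 4 new (3, 6, 8, 9) at cost 3 (ratio 4/3).
Pick 2: A3 adds 3 new (2, 4, 7) at cost 7 (ratio 3/7).
Pick 3: A5 adds 1 new (5) at cost 15 (ratio 1/15).
Pick 4: A8 adds 1 new (1) at cost 15 (ratio 1/15).
Greedy total cost: 3 + 7 + 15 + 15 = 40. (The true optimum is 37, so greedy overshoots here.)

40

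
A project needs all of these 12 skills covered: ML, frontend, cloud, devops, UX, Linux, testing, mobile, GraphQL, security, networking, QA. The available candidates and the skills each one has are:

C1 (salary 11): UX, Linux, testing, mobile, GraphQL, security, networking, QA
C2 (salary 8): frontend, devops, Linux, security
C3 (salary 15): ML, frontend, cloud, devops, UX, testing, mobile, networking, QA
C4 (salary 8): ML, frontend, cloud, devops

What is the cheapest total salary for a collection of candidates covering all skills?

19

C1, C4 cover every skill at salary 11 + 8 = 19.
Any cover uses at least 2 candidates; among all covering selections none totals below 19.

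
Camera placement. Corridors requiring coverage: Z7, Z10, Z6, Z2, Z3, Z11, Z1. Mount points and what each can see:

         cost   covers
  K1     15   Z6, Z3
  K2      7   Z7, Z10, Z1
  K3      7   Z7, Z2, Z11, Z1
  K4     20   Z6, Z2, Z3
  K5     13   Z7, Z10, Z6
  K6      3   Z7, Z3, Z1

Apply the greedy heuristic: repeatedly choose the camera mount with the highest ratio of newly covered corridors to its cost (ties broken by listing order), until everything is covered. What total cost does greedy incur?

Pick 1: K6 adds 3 new (Z7, Z3, Z1) at cost 3 (ratio 3/3).
Pick 2: K3 adds 2 new (Z2, Z11) at cost 7 (ratio 2/7).
Pick 3: K5 adds 2 new (Z10, Z6) at cost 13 (ratio 2/13).
Greedy total cost: 3 + 7 + 13 = 23.

23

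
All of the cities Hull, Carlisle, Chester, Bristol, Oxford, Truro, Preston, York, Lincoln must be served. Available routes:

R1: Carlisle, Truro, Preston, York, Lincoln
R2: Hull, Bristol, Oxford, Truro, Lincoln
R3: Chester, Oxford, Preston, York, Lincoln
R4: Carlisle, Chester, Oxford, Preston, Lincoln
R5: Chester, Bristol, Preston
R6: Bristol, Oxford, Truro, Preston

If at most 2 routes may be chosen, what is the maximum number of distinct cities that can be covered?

Choosing R1, R2 covers {Hull, Carlisle, Bristol, Oxford, Truro, Preston, York, Lincoln} — 8 cities.
No choice of 2 routes does better; here Chester is left uncovered.

8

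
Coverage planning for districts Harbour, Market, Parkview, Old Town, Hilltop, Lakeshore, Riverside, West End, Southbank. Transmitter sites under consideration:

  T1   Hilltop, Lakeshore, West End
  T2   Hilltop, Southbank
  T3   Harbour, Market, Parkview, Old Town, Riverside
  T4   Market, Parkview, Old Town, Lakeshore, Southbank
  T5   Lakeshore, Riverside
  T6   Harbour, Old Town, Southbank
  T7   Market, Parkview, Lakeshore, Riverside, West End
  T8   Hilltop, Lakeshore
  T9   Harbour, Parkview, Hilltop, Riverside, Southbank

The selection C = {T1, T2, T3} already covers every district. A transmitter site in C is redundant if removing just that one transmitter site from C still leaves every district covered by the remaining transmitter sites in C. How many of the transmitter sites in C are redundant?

0

Drop T1: Lakeshore, West End uncovered — not redundant.
Drop T2: Southbank uncovered — not redundant.
Drop T3: Harbour, Market, Parkview, Old Town, … uncovered — not redundant.
None of the transmitter sites in C is redundant.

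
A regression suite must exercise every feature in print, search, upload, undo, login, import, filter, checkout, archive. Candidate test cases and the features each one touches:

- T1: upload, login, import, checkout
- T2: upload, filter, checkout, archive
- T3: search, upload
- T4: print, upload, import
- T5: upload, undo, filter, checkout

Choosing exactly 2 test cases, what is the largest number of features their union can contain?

6

Choosing T1, T2 covers {upload, login, import, filter, checkout, archive} — 6 features.
No choice of 2 test cases does better; here print, search, undo are left uncovered.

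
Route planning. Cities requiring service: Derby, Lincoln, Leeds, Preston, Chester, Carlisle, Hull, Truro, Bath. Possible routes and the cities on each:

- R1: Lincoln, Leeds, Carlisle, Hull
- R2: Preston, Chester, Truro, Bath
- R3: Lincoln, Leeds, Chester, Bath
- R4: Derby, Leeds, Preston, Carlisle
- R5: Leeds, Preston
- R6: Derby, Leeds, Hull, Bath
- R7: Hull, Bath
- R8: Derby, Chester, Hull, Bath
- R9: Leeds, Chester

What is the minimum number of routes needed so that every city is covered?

R1, R2, R4 together cover {Derby, Lincoln, Leeds, Preston, Chester, Carlisle, Hull, Truro, Bath} — every city.
No 2 of the 9 routes cover everything (all 36 pairs fall short), so 3 is minimum.

3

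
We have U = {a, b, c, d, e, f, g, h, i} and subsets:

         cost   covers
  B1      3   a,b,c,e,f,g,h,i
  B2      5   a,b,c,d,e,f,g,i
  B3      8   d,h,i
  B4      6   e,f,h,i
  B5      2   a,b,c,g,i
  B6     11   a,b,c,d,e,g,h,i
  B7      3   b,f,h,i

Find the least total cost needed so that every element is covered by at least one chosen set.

B1, B2 cover every element at cost 3 + 5 = 8.
Any cover uses at least 2 sets; among all covering selections none totals below 8.

8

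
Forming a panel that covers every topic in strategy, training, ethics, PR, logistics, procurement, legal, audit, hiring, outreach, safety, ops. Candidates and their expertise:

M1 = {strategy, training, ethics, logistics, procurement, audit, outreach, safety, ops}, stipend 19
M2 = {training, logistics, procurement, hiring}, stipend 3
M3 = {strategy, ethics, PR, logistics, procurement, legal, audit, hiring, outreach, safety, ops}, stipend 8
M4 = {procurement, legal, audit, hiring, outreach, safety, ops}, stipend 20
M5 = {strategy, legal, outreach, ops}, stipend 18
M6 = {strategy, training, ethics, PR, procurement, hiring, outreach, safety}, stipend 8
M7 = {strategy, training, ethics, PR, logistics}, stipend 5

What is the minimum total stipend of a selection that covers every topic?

M2, M3 cover every topic at stipend 3 + 8 = 11.
Any cover uses at least 2 members; among all covering selections none totals below 11.

11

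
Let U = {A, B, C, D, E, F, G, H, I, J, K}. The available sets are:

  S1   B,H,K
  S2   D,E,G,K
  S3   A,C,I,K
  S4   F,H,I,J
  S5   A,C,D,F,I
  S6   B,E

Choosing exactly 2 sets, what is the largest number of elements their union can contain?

8

Choosing S1, S5 covers {A, B, C, D, F, H, I, K} — 8 elements.
No choice of 2 sets does better; here E, G, J are left uncovered.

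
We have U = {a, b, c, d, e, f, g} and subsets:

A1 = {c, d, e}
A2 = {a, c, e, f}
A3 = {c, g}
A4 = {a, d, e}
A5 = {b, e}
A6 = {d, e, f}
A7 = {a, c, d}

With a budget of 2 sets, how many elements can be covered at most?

5

Choosing A1, A2 covers {a, c, d, e, f} — 5 elements.
No choice of 2 sets does better; here b, g are left uncovered.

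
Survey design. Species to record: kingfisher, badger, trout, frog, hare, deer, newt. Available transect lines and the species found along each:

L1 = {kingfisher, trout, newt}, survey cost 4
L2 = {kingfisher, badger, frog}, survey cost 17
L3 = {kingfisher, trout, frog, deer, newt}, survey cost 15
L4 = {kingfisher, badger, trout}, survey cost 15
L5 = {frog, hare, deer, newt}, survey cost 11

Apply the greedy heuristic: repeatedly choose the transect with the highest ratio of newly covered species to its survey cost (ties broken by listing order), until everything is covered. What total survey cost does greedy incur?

30

Pick 1: L1 adds 3 new (kingfisher, trout, newt) at survey cost 4 (ratio 3/4).
Pick 2: L5 adds 3 new (frog, hare, deer) at survey cost 11 (ratio 3/11).
Pick 3: L4 adds 1 new (badger) at survey cost 15 (ratio 1/15).
Greedy total survey cost: 4 + 11 + 15 = 30. (The true optimum is 26, so greedy overshoots here.)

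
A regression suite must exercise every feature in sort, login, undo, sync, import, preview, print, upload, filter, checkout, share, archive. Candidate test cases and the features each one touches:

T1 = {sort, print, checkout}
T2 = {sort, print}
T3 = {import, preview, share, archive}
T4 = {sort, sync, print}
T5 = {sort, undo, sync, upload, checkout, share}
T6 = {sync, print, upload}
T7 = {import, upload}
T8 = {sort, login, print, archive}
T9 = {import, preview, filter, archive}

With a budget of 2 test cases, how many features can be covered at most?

Choosing T5, T9 covers {sort, undo, sync, import, preview, upload, filter, checkout, share, archive} — 10 features.
No choice of 2 test cases does better; here login, print are left uncovered.

10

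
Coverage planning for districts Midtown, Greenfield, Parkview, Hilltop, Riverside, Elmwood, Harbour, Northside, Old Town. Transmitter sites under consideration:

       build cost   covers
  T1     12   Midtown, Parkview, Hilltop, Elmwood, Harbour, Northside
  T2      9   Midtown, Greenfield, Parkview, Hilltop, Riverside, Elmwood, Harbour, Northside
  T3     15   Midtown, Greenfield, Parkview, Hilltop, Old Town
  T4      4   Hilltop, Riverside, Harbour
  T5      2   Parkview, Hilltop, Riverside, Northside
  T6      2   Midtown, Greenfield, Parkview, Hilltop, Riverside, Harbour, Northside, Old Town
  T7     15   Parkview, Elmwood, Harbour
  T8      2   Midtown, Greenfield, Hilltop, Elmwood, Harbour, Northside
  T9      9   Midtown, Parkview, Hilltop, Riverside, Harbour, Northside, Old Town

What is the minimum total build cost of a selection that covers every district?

T6, T8 cover every district at build cost 2 + 2 = 4.
Any cover uses at least 2 transmitter sites; among all covering selections none totals below 4.

4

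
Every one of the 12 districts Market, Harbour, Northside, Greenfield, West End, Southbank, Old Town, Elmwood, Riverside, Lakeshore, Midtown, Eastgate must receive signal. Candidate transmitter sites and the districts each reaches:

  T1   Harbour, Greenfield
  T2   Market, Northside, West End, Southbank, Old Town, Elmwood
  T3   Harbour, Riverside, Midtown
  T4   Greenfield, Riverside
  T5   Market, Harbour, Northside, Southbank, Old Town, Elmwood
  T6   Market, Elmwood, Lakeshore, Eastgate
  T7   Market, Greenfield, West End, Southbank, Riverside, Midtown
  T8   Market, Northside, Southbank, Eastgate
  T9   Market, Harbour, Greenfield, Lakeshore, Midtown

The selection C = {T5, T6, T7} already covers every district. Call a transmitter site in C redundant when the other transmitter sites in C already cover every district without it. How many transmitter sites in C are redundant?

0

Drop T5: Harbour, Northside, Old Town uncovered — not redundant.
Drop T6: Lakeshore, Eastgate uncovered — not redundant.
Drop T7: Greenfield, West End, Riverside, Midtown uncovered — not redundant.
None of the transmitter sites in C is redundant.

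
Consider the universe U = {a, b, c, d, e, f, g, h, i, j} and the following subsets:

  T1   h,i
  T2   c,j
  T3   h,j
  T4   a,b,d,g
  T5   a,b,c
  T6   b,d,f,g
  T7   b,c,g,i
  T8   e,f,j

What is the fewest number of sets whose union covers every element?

T1, T2, T4, T8 together cover {a, b, c, d, e, f, g, h, i, j} — every element.
No 3 of the 8 sets cover everything (all 56 triples fall short), so 4 is minimum.

4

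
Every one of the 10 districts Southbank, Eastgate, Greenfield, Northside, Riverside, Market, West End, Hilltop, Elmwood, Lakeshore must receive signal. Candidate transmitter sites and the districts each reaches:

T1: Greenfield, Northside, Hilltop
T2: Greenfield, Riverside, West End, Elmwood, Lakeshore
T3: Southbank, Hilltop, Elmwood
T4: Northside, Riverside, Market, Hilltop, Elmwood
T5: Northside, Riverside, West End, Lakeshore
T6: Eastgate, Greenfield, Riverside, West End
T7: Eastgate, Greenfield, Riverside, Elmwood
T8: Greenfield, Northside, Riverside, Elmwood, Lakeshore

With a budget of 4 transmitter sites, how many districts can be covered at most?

Choosing T2, T3, T4, T6 covers {Southbank, Eastgate, Greenfield, Northside, Riverside, Market, West End, Hilltop, Elmwood, Lakeshore} — 10 districts.
That is all 10 districts.

10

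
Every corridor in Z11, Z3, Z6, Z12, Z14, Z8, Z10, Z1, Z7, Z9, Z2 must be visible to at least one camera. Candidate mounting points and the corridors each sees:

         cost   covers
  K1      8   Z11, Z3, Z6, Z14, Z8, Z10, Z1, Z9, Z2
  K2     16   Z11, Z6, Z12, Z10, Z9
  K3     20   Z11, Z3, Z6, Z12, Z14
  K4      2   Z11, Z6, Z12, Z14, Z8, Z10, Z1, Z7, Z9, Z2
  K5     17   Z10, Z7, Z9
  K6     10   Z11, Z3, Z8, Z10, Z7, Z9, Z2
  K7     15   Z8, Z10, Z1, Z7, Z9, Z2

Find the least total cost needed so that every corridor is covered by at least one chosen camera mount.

10

K1, K4 cover every corridor at cost 8 + 2 = 10.
Any cover uses at least 2 camera mounts; among all covering selections none totals below 10.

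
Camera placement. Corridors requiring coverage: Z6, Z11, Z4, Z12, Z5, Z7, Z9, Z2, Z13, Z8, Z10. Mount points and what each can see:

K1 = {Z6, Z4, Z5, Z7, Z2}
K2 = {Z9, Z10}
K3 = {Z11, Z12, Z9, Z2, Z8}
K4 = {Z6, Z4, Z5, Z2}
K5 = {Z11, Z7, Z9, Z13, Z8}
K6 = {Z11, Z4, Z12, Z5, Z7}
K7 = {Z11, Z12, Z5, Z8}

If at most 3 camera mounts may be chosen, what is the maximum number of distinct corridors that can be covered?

Choosing K1, K2, K3 covers {Z6, Z11, Z4, Z12, Z5, Z7, Z9, Z2, Z8, Z10} — 10 corridors.
No choice of 3 camera mounts does better; here Z13 is left uncovered.

10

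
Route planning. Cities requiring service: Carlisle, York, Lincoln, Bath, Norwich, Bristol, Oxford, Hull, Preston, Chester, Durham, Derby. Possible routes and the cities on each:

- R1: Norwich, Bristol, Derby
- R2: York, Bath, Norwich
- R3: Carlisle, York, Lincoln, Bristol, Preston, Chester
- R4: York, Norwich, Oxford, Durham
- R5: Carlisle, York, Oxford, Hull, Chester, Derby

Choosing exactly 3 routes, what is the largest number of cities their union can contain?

11

Choosing R2, R3, R5 covers {Carlisle, York, Lincoln, Bath, Norwich, Bristol, Oxford, Hull, Preston, Chester, Derby} — 11 cities.
No choice of 3 routes does better; here Durham is left uncovered.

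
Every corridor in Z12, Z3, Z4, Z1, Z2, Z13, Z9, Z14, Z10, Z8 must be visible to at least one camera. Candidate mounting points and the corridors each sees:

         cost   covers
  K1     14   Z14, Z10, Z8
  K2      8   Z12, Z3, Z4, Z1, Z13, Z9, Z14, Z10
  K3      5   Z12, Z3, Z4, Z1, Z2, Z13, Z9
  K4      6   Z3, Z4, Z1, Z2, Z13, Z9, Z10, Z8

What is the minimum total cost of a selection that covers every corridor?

14

K2, K4 cover every corridor at cost 8 + 6 = 14.
Any cover uses at least 2 camera mounts; among all covering selections none totals below 14.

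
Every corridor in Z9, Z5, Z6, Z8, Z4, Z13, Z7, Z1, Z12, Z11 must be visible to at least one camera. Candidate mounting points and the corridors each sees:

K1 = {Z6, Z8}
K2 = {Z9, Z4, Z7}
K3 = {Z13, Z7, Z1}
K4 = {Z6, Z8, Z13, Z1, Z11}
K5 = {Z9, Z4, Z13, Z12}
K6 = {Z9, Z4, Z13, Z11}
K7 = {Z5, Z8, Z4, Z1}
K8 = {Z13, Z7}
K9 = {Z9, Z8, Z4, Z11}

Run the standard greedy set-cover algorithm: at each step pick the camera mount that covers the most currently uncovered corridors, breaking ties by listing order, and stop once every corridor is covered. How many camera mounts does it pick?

Pick 1: K4 covers 5 new corridors (Z6, Z8, Z13, Z1, Z11).
Pick 2: K2 covers 3 new corridors (Z9, Z4, Z7).
Pick 3: K5 covers 1 new corridors (Z12).
Pick 4: K7 covers 1 new corridors (Z5).
Greedy uses 4 camera mounts.

4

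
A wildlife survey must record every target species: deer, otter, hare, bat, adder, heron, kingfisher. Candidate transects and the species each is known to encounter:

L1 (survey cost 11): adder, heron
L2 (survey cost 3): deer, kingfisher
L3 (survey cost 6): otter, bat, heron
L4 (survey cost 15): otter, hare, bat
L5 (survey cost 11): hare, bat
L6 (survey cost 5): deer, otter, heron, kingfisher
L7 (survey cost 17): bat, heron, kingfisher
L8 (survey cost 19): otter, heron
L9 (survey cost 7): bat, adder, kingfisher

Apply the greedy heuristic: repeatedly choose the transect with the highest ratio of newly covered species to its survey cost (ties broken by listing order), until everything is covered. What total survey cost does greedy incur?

Pick 1: L6 adds 4 new (deer, otter, heron, kingfisher) at survey cost 5 (ratio 4/5).
Pick 2: L9 adds 2 new (bat, adder) at survey cost 7 (ratio 2/7).
Pick 3: L5 adds 1 new (hare) at survey cost 11 (ratio 1/11).
Greedy total survey cost: 5 + 7 + 11 = 23.

23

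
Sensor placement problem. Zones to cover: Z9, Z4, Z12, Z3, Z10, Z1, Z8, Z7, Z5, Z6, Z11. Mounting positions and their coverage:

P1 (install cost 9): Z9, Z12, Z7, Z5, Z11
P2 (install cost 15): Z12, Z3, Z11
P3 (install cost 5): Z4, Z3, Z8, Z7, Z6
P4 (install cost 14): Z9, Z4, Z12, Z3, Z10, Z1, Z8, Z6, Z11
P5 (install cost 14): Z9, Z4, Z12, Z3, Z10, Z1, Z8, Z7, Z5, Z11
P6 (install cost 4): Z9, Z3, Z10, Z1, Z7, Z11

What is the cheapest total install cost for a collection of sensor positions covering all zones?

18

P1, P3, P6 cover every zone at install cost 9 + 5 + 4 = 18.
Any cover uses at least 2 sensor positions; among all covering selections none totals below 18.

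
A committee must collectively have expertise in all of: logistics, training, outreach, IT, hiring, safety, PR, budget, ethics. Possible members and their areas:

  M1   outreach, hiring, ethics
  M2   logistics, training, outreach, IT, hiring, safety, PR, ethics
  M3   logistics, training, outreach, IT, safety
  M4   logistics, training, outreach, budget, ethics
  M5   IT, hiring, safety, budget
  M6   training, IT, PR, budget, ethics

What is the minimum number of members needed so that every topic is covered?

M2, M4 together cover {logistics, training, outreach, IT, hiring, safety, PR, budget, ethics} — every topic.
No single member contains all 9 topics, so 2 is optimal.

2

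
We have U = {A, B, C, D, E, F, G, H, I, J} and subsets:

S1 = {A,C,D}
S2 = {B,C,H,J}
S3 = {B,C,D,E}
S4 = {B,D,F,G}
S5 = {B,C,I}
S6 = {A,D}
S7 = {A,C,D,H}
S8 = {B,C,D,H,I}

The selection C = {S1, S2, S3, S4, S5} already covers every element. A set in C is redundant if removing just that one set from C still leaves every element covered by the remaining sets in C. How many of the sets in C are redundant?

0

Drop S1: A uncovered — not redundant.
Drop S2: H, J uncovered — not redundant.
Drop S3: E uncovered — not redundant.
Drop S4: F, G uncovered — not redundant.
Drop S5: I uncovered — not redundant.
None of the sets in C is redundant.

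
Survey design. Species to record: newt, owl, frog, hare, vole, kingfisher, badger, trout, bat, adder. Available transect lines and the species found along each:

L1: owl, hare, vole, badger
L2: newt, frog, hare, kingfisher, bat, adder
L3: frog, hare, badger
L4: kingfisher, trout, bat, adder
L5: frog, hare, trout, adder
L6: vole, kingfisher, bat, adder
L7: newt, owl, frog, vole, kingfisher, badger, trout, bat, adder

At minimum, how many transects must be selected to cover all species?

2

L1, L7 together cover {newt, owl, frog, hare, vole, kingfisher, badger, trout, bat, adder} — every species.
No single transect contains all 10 species, so 2 is optimal.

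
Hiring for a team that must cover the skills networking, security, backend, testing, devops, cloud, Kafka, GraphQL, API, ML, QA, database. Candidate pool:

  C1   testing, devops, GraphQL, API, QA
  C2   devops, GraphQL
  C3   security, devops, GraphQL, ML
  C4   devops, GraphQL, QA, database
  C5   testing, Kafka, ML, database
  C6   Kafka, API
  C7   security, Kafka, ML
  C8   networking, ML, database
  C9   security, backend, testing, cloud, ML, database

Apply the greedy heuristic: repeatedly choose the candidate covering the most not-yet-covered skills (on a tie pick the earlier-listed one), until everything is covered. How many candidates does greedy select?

4

Pick 1: C9 covers 6 new skills (security, backend, testing, cloud, ML, database).
Pick 2: C1 covers 4 new skills (devops, GraphQL, API, QA).
Pick 3: C5 covers 1 new skills (Kafka).
Pick 4: C8 covers 1 new skills (networking).
Greedy uses 4 candidates.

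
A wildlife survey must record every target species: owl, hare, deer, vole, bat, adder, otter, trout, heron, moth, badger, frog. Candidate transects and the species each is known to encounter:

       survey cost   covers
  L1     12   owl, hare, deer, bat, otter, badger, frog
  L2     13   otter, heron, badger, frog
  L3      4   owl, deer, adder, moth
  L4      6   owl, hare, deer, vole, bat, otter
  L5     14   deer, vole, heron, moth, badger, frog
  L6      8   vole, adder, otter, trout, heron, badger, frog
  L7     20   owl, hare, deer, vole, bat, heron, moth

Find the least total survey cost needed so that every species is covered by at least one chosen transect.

18

L3, L4, L6 cover every species at survey cost 4 + 6 + 8 = 18.
Any cover uses at least 2 transects; among all covering selections none totals below 18.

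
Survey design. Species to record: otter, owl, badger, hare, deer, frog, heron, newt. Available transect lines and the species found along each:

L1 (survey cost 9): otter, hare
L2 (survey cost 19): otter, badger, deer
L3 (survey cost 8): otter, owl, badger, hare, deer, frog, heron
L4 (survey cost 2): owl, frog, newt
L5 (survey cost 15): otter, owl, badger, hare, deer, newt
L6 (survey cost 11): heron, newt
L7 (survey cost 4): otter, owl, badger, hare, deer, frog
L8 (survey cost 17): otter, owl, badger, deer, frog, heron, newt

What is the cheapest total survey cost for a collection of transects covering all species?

L3, L4 cover every species at survey cost 8 + 2 = 10.
Any cover uses at least 2 transects; among all covering selections none totals below 10.
Greedy by coverage-per-survey cost would pick L4, L7, L3 for 14 — worse than the optimum 10.

10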